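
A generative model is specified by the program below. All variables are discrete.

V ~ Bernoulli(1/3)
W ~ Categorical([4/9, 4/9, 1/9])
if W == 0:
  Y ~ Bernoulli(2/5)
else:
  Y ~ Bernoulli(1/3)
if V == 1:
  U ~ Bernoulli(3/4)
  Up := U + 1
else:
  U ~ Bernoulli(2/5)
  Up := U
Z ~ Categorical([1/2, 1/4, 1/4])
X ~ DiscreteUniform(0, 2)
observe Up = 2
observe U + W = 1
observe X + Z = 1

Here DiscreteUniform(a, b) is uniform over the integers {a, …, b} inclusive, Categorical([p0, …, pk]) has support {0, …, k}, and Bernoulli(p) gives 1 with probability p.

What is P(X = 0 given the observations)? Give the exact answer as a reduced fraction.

Enumerate traces; 4 have nonzero weight after conditioning:
  (V=1, W=0, Y=0, U=1, Z=0, X=1) weight 1/90
  (V=1, W=0, Y=0, U=1, Z=1, X=0) weight 1/180
  (V=1, W=0, Y=1, U=1, Z=0, X=1) weight 1/135
  (V=1, W=0, Y=1, U=1, Z=1, X=0) weight 1/270
Group by X:
  weight(X=0) = 1/108
  weight(X=1) = 1/54
Total weight = 1/108 + 1/54 = 1/36
P(X=0 | obs) = 1/108 / 1/36 = 1/3
P(X=1 | obs) = 1/54 / 1/36 = 2/3

P(X = 0 | obs) = 1/3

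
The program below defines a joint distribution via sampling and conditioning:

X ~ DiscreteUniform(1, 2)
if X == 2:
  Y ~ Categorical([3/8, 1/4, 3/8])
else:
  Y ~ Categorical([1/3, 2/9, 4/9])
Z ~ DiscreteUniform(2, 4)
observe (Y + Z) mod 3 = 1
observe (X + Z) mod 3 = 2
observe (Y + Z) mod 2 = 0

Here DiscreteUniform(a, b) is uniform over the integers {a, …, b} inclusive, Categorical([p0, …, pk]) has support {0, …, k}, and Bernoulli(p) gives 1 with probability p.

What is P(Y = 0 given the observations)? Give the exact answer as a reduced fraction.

Enumerate traces; 2 have nonzero weight after conditioning:
  (X=1, Y=0, Z=4) weight 1/18
  (X=2, Y=1, Z=3) weight 1/24
Group by Y:
  weight(Y=0) = 1/18
  weight(Y=1) = 1/24
Total weight = 1/18 + 1/24 = 7/72
P(Y=0 | obs) = 1/18 / 7/72 = 4/7
P(Y=1 | obs) = 1/24 / 7/72 = 3/7

P(Y = 0 | obs) = 4/7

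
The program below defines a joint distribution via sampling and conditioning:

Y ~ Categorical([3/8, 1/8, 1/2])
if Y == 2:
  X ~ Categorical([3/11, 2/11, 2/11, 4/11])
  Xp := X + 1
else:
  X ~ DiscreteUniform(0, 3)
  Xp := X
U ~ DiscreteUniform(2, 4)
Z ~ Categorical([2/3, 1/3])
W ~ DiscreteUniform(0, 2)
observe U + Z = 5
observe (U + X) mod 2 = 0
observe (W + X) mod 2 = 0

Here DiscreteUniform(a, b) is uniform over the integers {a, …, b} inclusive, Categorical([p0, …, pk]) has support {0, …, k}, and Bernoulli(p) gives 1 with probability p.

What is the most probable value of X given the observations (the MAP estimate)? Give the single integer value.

Enumerate traces; 12 have nonzero weight after conditioning:
  (Y=0, X=0, U=4, Z=1, W=0) weight 1/288
  (Y=0, X=0, U=4, Z=1, W=2) weight 1/288
  (Y=0, X=2, U=4, Z=1, W=0) weight 1/288
  (Y=0, X=2, U=4, Z=1, W=2) weight 1/288
  (Y=1, X=0, U=4, Z=1, W=0) weight 1/864
  (Y=1, X=0, U=4, Z=1, W=2) weight 1/864
  (Y=1, X=2, U=4, Z=1, W=0) weight 1/864
  (Y=1, X=2, U=4, Z=1, W=2) weight 1/864
  … 4 more
Group by X:
  weight(X=0) = 23/1188
  weight(X=2) = 19/1188
Total weight = 23/1188 + 19/1188 = 7/198
P(X=0 | obs) = 23/1188 / 7/198 = 23/42
P(X=2 | obs) = 19/1188 / 7/198 = 19/42
argmax = 0

argmax_v P(X = v | obs) = 0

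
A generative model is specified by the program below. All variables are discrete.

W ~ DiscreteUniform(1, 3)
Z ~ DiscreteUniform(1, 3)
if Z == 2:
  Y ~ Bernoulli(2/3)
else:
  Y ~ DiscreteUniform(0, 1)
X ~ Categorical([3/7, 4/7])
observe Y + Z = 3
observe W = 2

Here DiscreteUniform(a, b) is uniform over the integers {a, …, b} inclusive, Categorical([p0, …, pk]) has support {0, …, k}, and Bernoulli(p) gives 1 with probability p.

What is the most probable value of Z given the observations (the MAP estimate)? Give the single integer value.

argmax_v P(Z = v | obs) = 2

Enumerate traces; 4 have nonzero weight after conditioning:
  (W=2, Z=2, Y=1, X=0) weight 2/63
  (W=2, Z=2, Y=1, X=1) weight 8/189
  (W=2, Z=3, Y=0, X=0) weight 1/42
  (W=2, Z=3, Y=0, X=1) weight 2/63
Group by Z:
  weight(Z=2) = 2/27
  weight(Z=3) = 1/18
Total weight = 2/27 + 1/18 = 7/54
P(Z=2 | obs) = 2/27 / 7/54 = 4/7
P(Z=3 | obs) = 1/18 / 7/54 = 3/7
argmax = 2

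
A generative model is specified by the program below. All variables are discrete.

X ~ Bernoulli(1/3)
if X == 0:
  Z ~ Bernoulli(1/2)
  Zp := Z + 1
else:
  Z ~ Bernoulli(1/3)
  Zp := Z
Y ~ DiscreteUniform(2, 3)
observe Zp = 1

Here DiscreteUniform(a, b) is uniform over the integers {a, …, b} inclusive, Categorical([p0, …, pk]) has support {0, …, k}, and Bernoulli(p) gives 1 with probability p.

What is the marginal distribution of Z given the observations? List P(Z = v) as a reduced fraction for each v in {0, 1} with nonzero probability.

P(Z=0) = 3/4, P(Z=1) = 1/4

Enumerate traces; 4 have nonzero weight after conditioning:
  (X=0, Z=0, Y=2) weight 1/6
  (X=0, Z=0, Y=3) weight 1/6
  (X=1, Z=1, Y=2) weight 1/18
  (X=1, Z=1, Y=3) weight 1/18
Group by Z:
  weight(Z=0) = 1/3
  weight(Z=1) = 1/9
Total weight = 1/3 + 1/9 = 4/9
P(Z=0 | obs) = 1/3 / 4/9 = 3/4
P(Z=1 | obs) = 1/9 / 4/9 = 1/4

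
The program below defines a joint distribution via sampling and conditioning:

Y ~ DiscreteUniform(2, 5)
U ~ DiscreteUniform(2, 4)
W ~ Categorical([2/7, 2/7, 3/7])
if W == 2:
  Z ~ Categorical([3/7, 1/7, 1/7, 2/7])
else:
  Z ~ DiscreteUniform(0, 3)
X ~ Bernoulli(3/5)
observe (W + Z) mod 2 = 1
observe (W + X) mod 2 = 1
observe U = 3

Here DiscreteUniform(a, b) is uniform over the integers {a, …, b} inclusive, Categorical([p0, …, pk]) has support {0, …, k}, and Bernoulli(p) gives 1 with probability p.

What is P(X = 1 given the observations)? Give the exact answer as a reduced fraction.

Enumerate traces; 24 have nonzero weight after conditioning:
  (Y=2, U=3, W=0, Z=1, X=1) weight 1/280
  (Y=2, U=3, W=0, Z=3, X=1) weight 1/280
  (Y=2, U=3, W=1, Z=0, X=0) weight 1/420
  (Y=2, U=3, W=1, Z=2, X=0) weight 1/420
  (Y=2, U=3, W=2, Z=1, X=1) weight 3/980
  (Y=2, U=3, W=2, Z=3, X=1) weight 3/490
  (Y=3, U=3, W=0, Z=1, X=1) weight 1/280
  (Y=3, U=3, W=0, Z=3, X=1) weight 1/280
  … 16 more
Group by X:
  weight(X=0) = 2/105
  weight(X=1) = 16/245
Total weight = 2/105 + 16/245 = 62/735
P(X=0 | obs) = 2/105 / 62/735 = 7/31
P(X=1 | obs) = 16/245 / 62/735 = 24/31

P(X = 1 | obs) = 24/31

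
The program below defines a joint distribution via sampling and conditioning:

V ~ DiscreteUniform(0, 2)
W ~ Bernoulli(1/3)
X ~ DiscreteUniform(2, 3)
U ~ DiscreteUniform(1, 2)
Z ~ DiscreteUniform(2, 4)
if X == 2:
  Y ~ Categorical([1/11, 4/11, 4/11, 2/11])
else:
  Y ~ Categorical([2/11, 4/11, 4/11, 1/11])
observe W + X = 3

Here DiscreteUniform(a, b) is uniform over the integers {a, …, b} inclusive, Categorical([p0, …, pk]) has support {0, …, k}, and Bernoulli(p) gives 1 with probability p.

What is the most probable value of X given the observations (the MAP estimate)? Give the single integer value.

argmax_v P(X = v | obs) = 3

Enumerate traces; 144 have nonzero weight after conditioning:
  (V=0, W=0, X=3, U=1, Z=2, Y=0) weight 1/297
  (V=0, W=0, X=3, U=1, Z=2, Y=1) weight 2/297
  (V=0, W=0, X=3, U=1, Z=2, Y=2) weight 2/297
  (V=0, W=0, X=3, U=1, Z=2, Y=3) weight 1/594
  (V=0, W=0, X=3, U=1, Z=3, Y=0) weight 1/297
  (V=0, W=0, X=3, U=1, Z=3, Y=1) weight 2/297
  (V=0, W=0, X=3, U=1, Z=3, Y=2) weight 2/297
  (V=0, W=0, X=3, U=1, Z=3, Y=3) weight 1/594
  (V=0, W=1, X=2, U=1, Z=2, Y=0) weight 1/1188
  … 135 more
Group by X:
  weight(X=2) = 1/6
  weight(X=3) = 1/3
Total weight = 1/6 + 1/3 = 1/2
P(X=2 | obs) = 1/6 / 1/2 = 1/3
P(X=3 | obs) = 1/3 / 1/2 = 2/3
argmax = 3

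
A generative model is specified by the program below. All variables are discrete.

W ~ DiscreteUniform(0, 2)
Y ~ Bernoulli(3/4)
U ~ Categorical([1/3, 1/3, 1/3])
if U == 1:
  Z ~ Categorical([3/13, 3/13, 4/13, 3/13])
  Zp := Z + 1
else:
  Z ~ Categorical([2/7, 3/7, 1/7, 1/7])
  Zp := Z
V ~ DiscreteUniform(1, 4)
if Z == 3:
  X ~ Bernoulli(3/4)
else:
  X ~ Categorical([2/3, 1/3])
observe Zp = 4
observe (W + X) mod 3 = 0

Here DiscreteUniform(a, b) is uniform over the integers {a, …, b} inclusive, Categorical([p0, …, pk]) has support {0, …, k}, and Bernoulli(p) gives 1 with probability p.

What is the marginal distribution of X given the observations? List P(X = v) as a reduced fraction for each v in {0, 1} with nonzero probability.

P(X=0) = 1/4, P(X=1) = 3/4

Enumerate traces; 16 have nonzero weight after conditioning:
  (W=0, Y=0, U=1, Z=3, V=1, X=0) weight 1/2496
  (W=0, Y=0, U=1, Z=3, V=2, X=0) weight 1/2496
  (W=0, Y=0, U=1, Z=3, V=3, X=0) weight 1/2496
  (W=0, Y=0, U=1, Z=3, V=4, X=0) weight 1/2496
  (W=0, Y=1, U=1, Z=3, V=1, X=0) weight 1/832
  (W=0, Y=1, U=1, Z=3, V=2, X=0) weight 1/832
  (W=0, Y=1, U=1, Z=3, V=3, X=0) weight 1/832
  (W=0, Y=1, U=1, Z=3, V=4, X=0) weight 1/832
  (W=2, Y=0, U=1, Z=3, V=1, X=1) weight 1/832
  … 7 more
Group by X:
  weight(X=0) = 1/156
  weight(X=1) = 1/52
Total weight = 1/156 + 1/52 = 1/39
P(X=0 | obs) = 1/156 / 1/39 = 1/4
P(X=1 | obs) = 1/52 / 1/39 = 3/4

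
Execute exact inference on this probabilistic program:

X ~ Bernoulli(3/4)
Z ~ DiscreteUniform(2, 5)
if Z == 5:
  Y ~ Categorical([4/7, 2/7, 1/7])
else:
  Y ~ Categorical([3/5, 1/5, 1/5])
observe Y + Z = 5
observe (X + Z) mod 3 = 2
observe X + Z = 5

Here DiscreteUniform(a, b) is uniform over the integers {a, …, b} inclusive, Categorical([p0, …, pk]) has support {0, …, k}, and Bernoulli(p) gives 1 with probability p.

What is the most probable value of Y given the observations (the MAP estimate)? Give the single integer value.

Enumerate traces; 2 have nonzero weight after conditioning:
  (X=0, Z=5, Y=0) weight 1/28
  (X=1, Z=4, Y=1) weight 3/80
Group by Y:
  weight(Y=0) = 1/28
  weight(Y=1) = 3/80
Total weight = 1/28 + 3/80 = 41/560
P(Y=0 | obs) = 1/28 / 41/560 = 20/41
P(Y=1 | obs) = 3/80 / 41/560 = 21/41
argmax = 1

argmax_v P(Y = v | obs) = 1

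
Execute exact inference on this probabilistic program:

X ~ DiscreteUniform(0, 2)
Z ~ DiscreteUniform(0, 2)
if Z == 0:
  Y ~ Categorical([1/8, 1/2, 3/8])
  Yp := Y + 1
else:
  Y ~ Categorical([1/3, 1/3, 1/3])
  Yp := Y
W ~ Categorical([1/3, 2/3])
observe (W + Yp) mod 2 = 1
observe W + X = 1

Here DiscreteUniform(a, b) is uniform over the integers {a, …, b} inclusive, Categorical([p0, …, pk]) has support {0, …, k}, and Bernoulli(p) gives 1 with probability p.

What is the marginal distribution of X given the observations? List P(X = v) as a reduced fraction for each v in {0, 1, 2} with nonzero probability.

Enumerate traces; 9 have nonzero weight after conditioning:
  (X=0, Z=0, Y=1, W=1) weight 1/27
  (X=0, Z=1, Y=0, W=1) weight 2/81
  (X=0, Z=1, Y=2, W=1) weight 2/81
  (X=0, Z=2, Y=0, W=1) weight 2/81
  (X=0, Z=2, Y=2, W=1) weight 2/81
  (X=1, Z=0, Y=0, W=0) weight 1/216
  (X=1, Z=0, Y=2, W=0) weight 1/72
  (X=1, Z=1, Y=1, W=0) weight 1/81
  … 1 more
Group by X:
  weight(X=0) = 11/81
  weight(X=1) = 7/162
Total weight = 11/81 + 7/162 = 29/162
P(X=0 | obs) = 11/81 / 29/162 = 22/29
P(X=1 | obs) = 7/162 / 29/162 = 7/29

P(X=0) = 22/29, P(X=1) = 7/29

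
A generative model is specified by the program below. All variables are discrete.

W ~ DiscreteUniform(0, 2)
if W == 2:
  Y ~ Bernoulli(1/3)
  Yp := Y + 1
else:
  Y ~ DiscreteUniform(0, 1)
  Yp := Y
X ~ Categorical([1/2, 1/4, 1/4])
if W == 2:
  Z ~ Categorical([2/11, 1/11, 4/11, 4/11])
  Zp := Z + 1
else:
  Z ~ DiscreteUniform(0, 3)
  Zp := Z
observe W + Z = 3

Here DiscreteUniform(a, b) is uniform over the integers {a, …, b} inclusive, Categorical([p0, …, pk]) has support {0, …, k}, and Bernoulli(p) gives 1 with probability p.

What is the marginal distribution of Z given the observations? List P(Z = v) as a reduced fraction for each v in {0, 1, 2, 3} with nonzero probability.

Enumerate traces; 18 have nonzero weight after conditioning:
  (W=0, Y=0, X=0, Z=3) weight 1/48
  (W=0, Y=0, X=1, Z=3) weight 1/96
  (W=0, Y=0, X=2, Z=3) weight 1/96
  (W=0, Y=1, X=0, Z=3) weight 1/48
  (W=0, Y=1, X=1, Z=3) weight 1/96
  (W=0, Y=1, X=2, Z=3) weight 1/96
  (W=1, Y=0, X=0, Z=2) weight 1/48
  (W=1, Y=0, X=1, Z=2) weight 1/96
  (W=2, Y=0, X=0, Z=1) weight 1/99
  … 9 more
Group by Z:
  weight(Z=1) = 1/33
  weight(Z=2) = 1/12
  weight(Z=3) = 1/12
Total weight = 1/33 + 1/12 + 1/12 = 13/66
P(Z=1 | obs) = 1/33 / 13/66 = 2/13
P(Z=2 | obs) = 1/12 / 13/66 = 11/26
P(Z=3 | obs) = 1/12 / 13/66 = 11/26

P(Z=1) = 2/13, P(Z=2) = 11/26, P(Z=3) = 11/26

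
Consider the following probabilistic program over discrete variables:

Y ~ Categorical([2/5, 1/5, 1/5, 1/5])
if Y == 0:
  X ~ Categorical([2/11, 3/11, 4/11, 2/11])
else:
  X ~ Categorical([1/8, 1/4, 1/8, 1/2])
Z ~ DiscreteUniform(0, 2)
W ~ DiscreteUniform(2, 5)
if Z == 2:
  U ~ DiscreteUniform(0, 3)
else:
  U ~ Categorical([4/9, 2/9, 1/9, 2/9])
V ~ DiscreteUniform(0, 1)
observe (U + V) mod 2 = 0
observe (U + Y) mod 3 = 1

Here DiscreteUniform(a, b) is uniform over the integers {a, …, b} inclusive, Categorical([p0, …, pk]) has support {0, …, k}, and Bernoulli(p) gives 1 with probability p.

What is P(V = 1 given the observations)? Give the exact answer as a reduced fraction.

Enumerate traces; 240 have nonzero weight after conditioning:
  (Y=0, X=0, Z=0, W=2, U=1, V=1) weight 1/1485
  (Y=0, X=0, Z=0, W=3, U=1, V=1) weight 1/1485
  (Y=0, X=0, Z=0, W=4, U=1, V=1) weight 1/1485
  (Y=0, X=0, Z=0, W=5, U=1, V=1) weight 1/1485
  (Y=0, X=0, Z=1, W=2, U=1, V=1) weight 1/1485
  (Y=0, X=0, Z=1, W=3, U=1, V=1) weight 1/1485
  (Y=0, X=0, Z=1, W=4, U=1, V=1) weight 1/1485
  (Y=0, X=0, Z=1, W=5, U=1, V=1) weight 1/1485
  (Y=1, X=0, Z=0, W=2, U=0, V=0) weight 1/2160
  … 231 more
Group by V:
  weight(V=0) = 29/540
  weight(V=1) = 5/54
Total weight = 29/540 + 5/54 = 79/540
P(V=0 | obs) = 29/540 / 79/540 = 29/79
P(V=1 | obs) = 5/54 / 79/540 = 50/79

P(V = 1 | obs) = 50/79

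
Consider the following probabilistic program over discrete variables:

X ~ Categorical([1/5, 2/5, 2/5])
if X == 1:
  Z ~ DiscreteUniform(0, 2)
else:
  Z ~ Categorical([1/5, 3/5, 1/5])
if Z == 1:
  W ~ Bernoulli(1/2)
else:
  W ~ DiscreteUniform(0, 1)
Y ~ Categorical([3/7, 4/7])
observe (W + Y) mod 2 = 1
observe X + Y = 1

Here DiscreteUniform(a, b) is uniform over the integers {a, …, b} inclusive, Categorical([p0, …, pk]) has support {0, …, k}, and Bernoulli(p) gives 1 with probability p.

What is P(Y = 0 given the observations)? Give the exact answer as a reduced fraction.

Enumerate traces; 6 have nonzero weight after conditioning:
  (X=0, Z=0, W=0, Y=1) weight 2/175
  (X=0, Z=1, W=0, Y=1) weight 6/175
  (X=0, Z=2, W=0, Y=1) weight 2/175
  (X=1, Z=0, W=1, Y=0) weight 1/35
  (X=1, Z=1, W=1, Y=0) weight 1/35
  (X=1, Z=2, W=1, Y=0) weight 1/35
Group by Y:
  weight(Y=0) = 3/35
  weight(Y=1) = 2/35
Total weight = 3/35 + 2/35 = 1/7
P(Y=0 | obs) = 3/35 / 1/7 = 3/5
P(Y=1 | obs) = 2/35 / 1/7 = 2/5

P(Y = 0 | obs) = 3/5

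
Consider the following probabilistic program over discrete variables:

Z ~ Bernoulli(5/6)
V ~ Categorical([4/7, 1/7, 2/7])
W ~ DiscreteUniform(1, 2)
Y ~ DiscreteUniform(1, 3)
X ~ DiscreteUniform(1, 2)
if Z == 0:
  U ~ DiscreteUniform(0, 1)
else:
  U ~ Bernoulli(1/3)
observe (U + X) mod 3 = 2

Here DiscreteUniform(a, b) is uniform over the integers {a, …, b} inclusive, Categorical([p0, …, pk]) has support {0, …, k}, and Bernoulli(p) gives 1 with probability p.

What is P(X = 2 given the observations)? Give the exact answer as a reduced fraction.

P(X = 2 | obs) = 23/36

Enumerate traces; 72 have nonzero weight after conditioning:
  (Z=0, V=0, W=1, Y=1, X=1, U=1) weight 1/252
  (Z=0, V=0, W=1, Y=1, X=2, U=0) weight 1/252
  (Z=0, V=0, W=1, Y=2, X=1, U=1) weight 1/252
  (Z=0, V=0, W=1, Y=2, X=2, U=0) weight 1/252
  (Z=0, V=0, W=1, Y=3, X=1, U=1) weight 1/252
  (Z=0, V=0, W=1, Y=3, X=2, U=0) weight 1/252
  (Z=0, V=0, W=2, Y=1, X=1, U=1) weight 1/252
  (Z=0, V=0, W=2, Y=1, X=2, U=0) weight 1/252
  … 64 more
Group by X:
  weight(X=1) = 13/72
  weight(X=2) = 23/72
Total weight = 13/72 + 23/72 = 1/2
P(X=1 | obs) = 13/72 / 1/2 = 13/36
P(X=2 | obs) = 23/72 / 1/2 = 23/36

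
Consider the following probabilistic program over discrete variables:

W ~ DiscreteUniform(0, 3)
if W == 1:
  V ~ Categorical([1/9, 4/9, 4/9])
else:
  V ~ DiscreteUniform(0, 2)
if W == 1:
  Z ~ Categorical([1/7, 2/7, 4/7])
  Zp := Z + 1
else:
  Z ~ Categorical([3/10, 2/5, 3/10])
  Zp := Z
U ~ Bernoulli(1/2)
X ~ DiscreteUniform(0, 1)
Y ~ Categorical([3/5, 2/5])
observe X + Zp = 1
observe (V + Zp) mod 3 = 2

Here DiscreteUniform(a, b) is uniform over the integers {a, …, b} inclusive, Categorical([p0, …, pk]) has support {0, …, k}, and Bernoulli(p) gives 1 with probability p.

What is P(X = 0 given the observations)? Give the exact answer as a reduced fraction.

Enumerate traces; 28 have nonzero weight after conditioning:
  (W=0, V=1, Z=1, U=0, X=0, Y=0) weight 1/200
  (W=0, V=1, Z=1, U=0, X=0, Y=1) weight 1/300
  (W=0, V=1, Z=1, U=1, X=0, Y=0) weight 1/200
  (W=0, V=1, Z=1, U=1, X=0, Y=1) weight 1/300
  (W=0, V=2, Z=0, U=0, X=1, Y=0) weight 3/800
  (W=0, V=2, Z=0, U=0, X=1, Y=1) weight 1/400
  (W=0, V=2, Z=0, U=1, X=1, Y=0) weight 3/800
  (W=0, V=2, Z=0, U=1, X=1, Y=1) weight 1/400
  … 20 more
Group by X:
  weight(X=0) = 73/1260
  weight(X=1) = 3/80
Total weight = 73/1260 + 3/80 = 481/5040
P(X=0 | obs) = 73/1260 / 481/5040 = 292/481
P(X=1 | obs) = 3/80 / 481/5040 = 189/481

P(X = 0 | obs) = 292/481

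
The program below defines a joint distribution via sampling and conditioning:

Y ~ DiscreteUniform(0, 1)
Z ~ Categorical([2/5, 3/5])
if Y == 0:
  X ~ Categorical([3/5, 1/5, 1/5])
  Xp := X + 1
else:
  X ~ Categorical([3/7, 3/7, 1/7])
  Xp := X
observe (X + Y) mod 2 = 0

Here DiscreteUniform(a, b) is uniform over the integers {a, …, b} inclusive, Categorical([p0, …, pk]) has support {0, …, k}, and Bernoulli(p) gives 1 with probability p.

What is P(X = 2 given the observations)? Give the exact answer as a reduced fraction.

Enumerate traces; 6 have nonzero weight after conditioning:
  (Y=0, Z=0, X=0) weight 3/25
  (Y=0, Z=0, X=2) weight 1/25
  (Y=0, Z=1, X=0) weight 9/50
  (Y=0, Z=1, X=2) weight 3/50
  (Y=1, Z=0, X=1) weight 3/35
  (Y=1, Z=1, X=1) weight 9/70
Group by X:
  weight(X=0) = 3/10
  weight(X=1) = 3/14
  weight(X=2) = 1/10
Total weight = 3/10 + 3/14 + 1/10 = 43/70
P(X=0 | obs) = 3/10 / 43/70 = 21/43
P(X=1 | obs) = 3/14 / 43/70 = 15/43
P(X=2 | obs) = 1/10 / 43/70 = 7/43

P(X = 2 | obs) = 7/43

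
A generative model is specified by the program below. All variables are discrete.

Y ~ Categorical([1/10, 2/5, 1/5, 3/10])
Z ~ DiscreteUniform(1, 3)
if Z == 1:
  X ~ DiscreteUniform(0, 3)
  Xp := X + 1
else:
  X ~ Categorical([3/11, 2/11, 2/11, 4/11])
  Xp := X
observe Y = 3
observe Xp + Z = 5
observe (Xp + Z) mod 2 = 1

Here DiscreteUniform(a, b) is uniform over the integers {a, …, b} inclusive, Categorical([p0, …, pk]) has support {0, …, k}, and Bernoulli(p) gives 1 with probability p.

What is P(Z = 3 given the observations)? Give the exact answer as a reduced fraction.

Enumerate traces; 3 have nonzero weight after conditioning:
  (Y=3, Z=1, X=3) weight 1/40
  (Y=3, Z=2, X=3) weight 2/55
  (Y=3, Z=3, X=2) weight 1/55
Group by Z:
  weight(Z=1) = 1/40
  weight(Z=2) = 2/55
  weight(Z=3) = 1/55
Total weight = 1/40 + 2/55 + 1/55 = 7/88
P(Z=1 | obs) = 1/40 / 7/88 = 11/35
P(Z=2 | obs) = 2/55 / 7/88 = 16/35
P(Z=3 | obs) = 1/55 / 7/88 = 8/35

P(Z = 3 | obs) = 8/35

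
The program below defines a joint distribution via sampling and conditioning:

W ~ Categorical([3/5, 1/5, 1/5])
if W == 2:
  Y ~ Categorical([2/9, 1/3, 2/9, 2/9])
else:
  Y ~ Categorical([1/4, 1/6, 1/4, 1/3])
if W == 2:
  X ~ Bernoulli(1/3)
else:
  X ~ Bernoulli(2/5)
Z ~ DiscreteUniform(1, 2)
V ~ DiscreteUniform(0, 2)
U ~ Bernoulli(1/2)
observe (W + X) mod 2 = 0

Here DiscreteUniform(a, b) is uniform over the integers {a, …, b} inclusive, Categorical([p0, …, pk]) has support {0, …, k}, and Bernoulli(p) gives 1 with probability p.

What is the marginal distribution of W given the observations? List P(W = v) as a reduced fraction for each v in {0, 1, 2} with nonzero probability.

P(W=0) = 27/43, P(W=1) = 6/43, P(W=2) = 10/43

Enumerate traces; 144 have nonzero weight after conditioning:
  (W=0, Y=0, X=0, Z=1, V=0, U=0) weight 3/400
  (W=0, Y=0, X=0, Z=1, V=0, U=1) weight 3/400
  (W=0, Y=0, X=0, Z=1, V=1, U=0) weight 3/400
  (W=0, Y=0, X=0, Z=1, V=1, U=1) weight 3/400
  (W=0, Y=0, X=0, Z=1, V=2, U=0) weight 3/400
  (W=0, Y=0, X=0, Z=1, V=2, U=1) weight 3/400
  (W=0, Y=0, X=0, Z=2, V=0, U=0) weight 3/400
  (W=0, Y=0, X=0, Z=2, V=0, U=1) weight 3/400
  (W=1, Y=0, X=1, Z=1, V=0, U=0) weight 1/600
  (W=2, Y=0, X=0, Z=1, V=0, U=0) weight 1/405
  … 134 more
Group by W:
  weight(W=0) = 9/25
  weight(W=1) = 2/25
  weight(W=2) = 2/15
Total weight = 9/25 + 2/25 + 2/15 = 43/75
P(W=0 | obs) = 9/25 / 43/75 = 27/43
P(W=1 | obs) = 2/25 / 43/75 = 6/43
P(W=2 | obs) = 2/15 / 43/75 = 10/43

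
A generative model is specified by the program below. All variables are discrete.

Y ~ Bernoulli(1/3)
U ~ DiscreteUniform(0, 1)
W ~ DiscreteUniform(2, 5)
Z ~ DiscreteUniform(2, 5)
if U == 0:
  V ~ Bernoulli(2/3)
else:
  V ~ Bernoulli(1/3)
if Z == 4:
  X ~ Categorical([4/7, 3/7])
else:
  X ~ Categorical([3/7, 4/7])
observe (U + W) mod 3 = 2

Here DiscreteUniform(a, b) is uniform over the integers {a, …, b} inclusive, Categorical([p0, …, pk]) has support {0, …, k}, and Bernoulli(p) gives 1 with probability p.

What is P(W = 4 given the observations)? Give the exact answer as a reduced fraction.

P(W = 4 | obs) = 1/3

Enumerate traces; 96 have nonzero weight after conditioning:
  (Y=0, U=0, W=2, Z=2, V=0, X=0) weight 1/336
  (Y=0, U=0, W=2, Z=2, V=0, X=1) weight 1/252
  (Y=0, U=0, W=2, Z=2, V=1, X=0) weight 1/168
  (Y=0, U=0, W=2, Z=2, V=1, X=1) weight 1/126
  (Y=0, U=0, W=2, Z=3, V=0, X=0) weight 1/336
  (Y=0, U=0, W=2, Z=3, V=0, X=1) weight 1/252
  (Y=0, U=0, W=2, Z=3, V=1, X=0) weight 1/168
  (Y=0, U=0, W=2, Z=3, V=1, X=1) weight 1/126
  (Y=0, U=0, W=5, Z=2, V=0, X=0) weight 1/336
  (Y=0, U=1, W=4, Z=2, V=0, X=0) weight 1/168
  … 86 more
Group by W:
  weight(W=2) = 1/8
  weight(W=4) = 1/8
  weight(W=5) = 1/8
Total weight = 1/8 + 1/8 + 1/8 = 3/8
P(W=2 | obs) = 1/8 / 3/8 = 1/3
P(W=4 | obs) = 1/8 / 3/8 = 1/3
P(W=5 | obs) = 1/8 / 3/8 = 1/3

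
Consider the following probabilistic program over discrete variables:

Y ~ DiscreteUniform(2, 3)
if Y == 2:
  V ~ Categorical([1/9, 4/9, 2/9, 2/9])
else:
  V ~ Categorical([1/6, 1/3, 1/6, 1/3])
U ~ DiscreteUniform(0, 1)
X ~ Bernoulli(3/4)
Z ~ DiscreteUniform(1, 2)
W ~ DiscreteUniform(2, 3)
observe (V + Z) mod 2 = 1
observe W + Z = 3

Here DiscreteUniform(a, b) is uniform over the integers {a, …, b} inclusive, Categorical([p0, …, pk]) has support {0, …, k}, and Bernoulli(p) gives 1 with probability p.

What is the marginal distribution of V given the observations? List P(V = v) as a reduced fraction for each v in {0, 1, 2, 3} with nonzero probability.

Enumerate traces; 16 have nonzero weight after conditioning:
  (Y=2, V=0, U=0, X=0, Z=1, W=2) weight 1/576
  (Y=2, V=0, U=0, X=1, Z=1, W=2) weight 1/192
  (Y=2, V=0, U=1, X=0, Z=1, W=2) weight 1/576
  (Y=2, V=0, U=1, X=1, Z=1, W=2) weight 1/192
  (Y=2, V=2, U=0, X=0, Z=1, W=2) weight 1/288
  (Y=2, V=2, U=0, X=1, Z=1, W=2) weight 1/96
  (Y=2, V=2, U=1, X=0, Z=1, W=2) weight 1/288
  (Y=2, V=2, U=1, X=1, Z=1, W=2) weight 1/96
  … 8 more
Group by V:
  weight(V=0) = 5/144
  weight(V=2) = 7/144
Total weight = 5/144 + 7/144 = 1/12
P(V=0 | obs) = 5/144 / 1/12 = 5/12
P(V=2 | obs) = 7/144 / 1/12 = 7/12

P(V=0) = 5/12, P(V=2) = 7/12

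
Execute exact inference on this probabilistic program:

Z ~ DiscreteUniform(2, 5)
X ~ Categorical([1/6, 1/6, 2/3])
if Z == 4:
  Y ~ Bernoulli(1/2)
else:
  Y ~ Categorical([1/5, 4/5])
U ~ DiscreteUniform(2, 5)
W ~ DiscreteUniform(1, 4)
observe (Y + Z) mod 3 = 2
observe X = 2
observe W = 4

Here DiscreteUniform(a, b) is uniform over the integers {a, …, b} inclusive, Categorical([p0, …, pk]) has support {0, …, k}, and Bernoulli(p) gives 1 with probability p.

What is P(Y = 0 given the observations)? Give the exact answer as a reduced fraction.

Enumerate traces; 12 have nonzero weight after conditioning:
  (Z=2, X=2, Y=0, U=2, W=4) weight 1/480
  (Z=2, X=2, Y=0, U=3, W=4) weight 1/480
  (Z=2, X=2, Y=0, U=4, W=4) weight 1/480
  (Z=2, X=2, Y=0, U=5, W=4) weight 1/480
  (Z=4, X=2, Y=1, U=2, W=4) weight 1/192
  (Z=4, X=2, Y=1, U=3, W=4) weight 1/192
  (Z=4, X=2, Y=1, U=4, W=4) weight 1/192
  (Z=4, X=2, Y=1, U=5, W=4) weight 1/192
  … 4 more
Group by Y:
  weight(Y=0) = 1/60
  weight(Y=1) = 1/48
Total weight = 1/60 + 1/48 = 3/80
P(Y=0 | obs) = 1/60 / 3/80 = 4/9
P(Y=1 | obs) = 1/48 / 3/80 = 5/9

P(Y = 0 | obs) = 4/9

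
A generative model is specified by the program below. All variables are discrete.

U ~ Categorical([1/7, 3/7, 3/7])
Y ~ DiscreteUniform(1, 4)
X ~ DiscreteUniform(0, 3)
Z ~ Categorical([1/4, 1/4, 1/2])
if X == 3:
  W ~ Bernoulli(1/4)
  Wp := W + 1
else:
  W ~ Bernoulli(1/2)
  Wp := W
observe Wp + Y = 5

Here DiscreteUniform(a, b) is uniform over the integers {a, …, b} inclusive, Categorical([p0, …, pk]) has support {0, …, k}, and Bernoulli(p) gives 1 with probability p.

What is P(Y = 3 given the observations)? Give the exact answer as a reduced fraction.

P(Y = 3 | obs) = 1/10

Enumerate traces; 45 have nonzero weight after conditioning:
  (U=0, Y=3, X=3, Z=0, W=1) weight 1/1792
  (U=0, Y=3, X=3, Z=1, W=1) weight 1/1792
  (U=0, Y=3, X=3, Z=2, W=1) weight 1/896
  (U=0, Y=4, X=0, Z=0, W=1) weight 1/896
  (U=0, Y=4, X=0, Z=1, W=1) weight 1/896
  (U=0, Y=4, X=0, Z=2, W=1) weight 1/448
  (U=0, Y=4, X=1, Z=0, W=1) weight 1/896
  (U=0, Y=4, X=1, Z=1, W=1) weight 1/896
  … 37 more
Group by Y:
  weight(Y=3) = 1/64
  weight(Y=4) = 9/64
Total weight = 1/64 + 9/64 = 5/32
P(Y=3 | obs) = 1/64 / 5/32 = 1/10
P(Y=4 | obs) = 9/64 / 5/32 = 9/10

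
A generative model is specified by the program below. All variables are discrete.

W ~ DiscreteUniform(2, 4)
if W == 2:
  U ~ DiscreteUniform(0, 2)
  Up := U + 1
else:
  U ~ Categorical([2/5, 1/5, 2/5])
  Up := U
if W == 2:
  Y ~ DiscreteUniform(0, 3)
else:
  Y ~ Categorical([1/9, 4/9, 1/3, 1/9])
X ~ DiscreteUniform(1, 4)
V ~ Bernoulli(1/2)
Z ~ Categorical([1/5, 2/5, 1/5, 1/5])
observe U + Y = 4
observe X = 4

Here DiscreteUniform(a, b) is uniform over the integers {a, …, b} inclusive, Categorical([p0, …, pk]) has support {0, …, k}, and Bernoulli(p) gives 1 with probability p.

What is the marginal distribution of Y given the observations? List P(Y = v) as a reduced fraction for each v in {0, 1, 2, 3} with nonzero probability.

Enumerate traces; 48 have nonzero weight after conditioning:
  (W=2, U=1, Y=3, X=4, V=0, Z=0) weight 1/1440
  (W=2, U=1, Y=3, X=4, V=0, Z=1) weight 1/720
  (W=2, U=1, Y=3, X=4, V=0, Z=2) weight 1/1440
  (W=2, U=1, Y=3, X=4, V=0, Z=3) weight 1/1440
  (W=2, U=1, Y=3, X=4, V=1, Z=0) weight 1/1440
  (W=2, U=1, Y=3, X=4, V=1, Z=1) weight 1/720
  (W=2, U=1, Y=3, X=4, V=1, Z=2) weight 1/1440
  (W=2, U=1, Y=3, X=4, V=1, Z=3) weight 1/1440
  (W=2, U=2, Y=2, X=4, V=0, Z=0) weight 1/1440
  … 39 more
Group by Y:
  weight(Y=2) = 7/240
  weight(Y=3) = 23/2160
Total weight = 7/240 + 23/2160 = 43/1080
P(Y=2 | obs) = 7/240 / 43/1080 = 63/86
P(Y=3 | obs) = 23/2160 / 43/1080 = 23/86

P(Y=2) = 63/86, P(Y=3) = 23/86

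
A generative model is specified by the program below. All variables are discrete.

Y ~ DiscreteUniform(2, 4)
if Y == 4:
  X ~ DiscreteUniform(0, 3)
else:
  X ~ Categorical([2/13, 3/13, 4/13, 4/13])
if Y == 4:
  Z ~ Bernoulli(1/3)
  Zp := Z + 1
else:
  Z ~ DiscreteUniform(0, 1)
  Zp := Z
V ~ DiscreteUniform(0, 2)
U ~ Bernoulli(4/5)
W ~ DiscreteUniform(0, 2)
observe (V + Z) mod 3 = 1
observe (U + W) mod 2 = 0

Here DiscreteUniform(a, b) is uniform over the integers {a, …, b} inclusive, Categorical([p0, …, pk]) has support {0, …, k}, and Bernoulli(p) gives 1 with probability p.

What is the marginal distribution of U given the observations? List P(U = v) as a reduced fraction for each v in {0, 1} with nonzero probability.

P(U=0) = 1/3, P(U=1) = 2/3

Enumerate traces; 72 have nonzero weight after conditioning:
  (Y=2, X=0, Z=0, V=1, U=0, W=0) weight 1/1755
  (Y=2, X=0, Z=0, V=1, U=0, W=2) weight 1/1755
  (Y=2, X=0, Z=0, V=1, U=1, W=1) weight 4/1755
  (Y=2, X=0, Z=1, V=0, U=0, W=0) weight 1/1755
  (Y=2, X=0, Z=1, V=0, U=0, W=2) weight 1/1755
  (Y=2, X=0, Z=1, V=0, U=1, W=1) weight 4/1755
  (Y=2, X=1, Z=0, V=1, U=0, W=0) weight 1/1170
  (Y=2, X=1, Z=0, V=1, U=0, W=2) weight 1/1170
  … 64 more
Group by U:
  weight(U=0) = 2/45
  weight(U=1) = 4/45
Total weight = 2/45 + 4/45 = 2/15
P(U=0 | obs) = 2/45 / 2/15 = 1/3
P(U=1 | obs) = 4/45 / 2/15 = 2/3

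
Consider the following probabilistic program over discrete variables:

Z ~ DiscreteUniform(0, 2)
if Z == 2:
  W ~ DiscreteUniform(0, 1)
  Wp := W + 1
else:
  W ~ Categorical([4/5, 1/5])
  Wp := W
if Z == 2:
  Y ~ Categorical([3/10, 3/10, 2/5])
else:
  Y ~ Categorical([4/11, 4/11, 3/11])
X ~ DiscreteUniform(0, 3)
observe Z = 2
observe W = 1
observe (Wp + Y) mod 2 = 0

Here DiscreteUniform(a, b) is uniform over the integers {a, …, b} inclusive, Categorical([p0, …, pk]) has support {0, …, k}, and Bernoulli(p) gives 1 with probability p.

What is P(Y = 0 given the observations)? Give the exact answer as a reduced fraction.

Enumerate traces; 8 have nonzero weight after conditioning:
  (Z=2, W=1, Y=0, X=0) weight 1/80
  (Z=2, W=1, Y=0, X=1) weight 1/80
  (Z=2, W=1, Y=0, X=2) weight 1/80
  (Z=2, W=1, Y=0, X=3) weight 1/80
  (Z=2, W=1, Y=2, X=0) weight 1/60
  (Z=2, W=1, Y=2, X=1) weight 1/60
  (Z=2, W=1, Y=2, X=2) weight 1/60
  (Z=2, W=1, Y=2, X=3) weight 1/60
Group by Y:
  weight(Y=0) = 1/20
  weight(Y=2) = 1/15
Total weight = 1/20 + 1/15 = 7/60
P(Y=0 | obs) = 1/20 / 7/60 = 3/7
P(Y=2 | obs) = 1/15 / 7/60 = 4/7

P(Y = 0 | obs) = 3/7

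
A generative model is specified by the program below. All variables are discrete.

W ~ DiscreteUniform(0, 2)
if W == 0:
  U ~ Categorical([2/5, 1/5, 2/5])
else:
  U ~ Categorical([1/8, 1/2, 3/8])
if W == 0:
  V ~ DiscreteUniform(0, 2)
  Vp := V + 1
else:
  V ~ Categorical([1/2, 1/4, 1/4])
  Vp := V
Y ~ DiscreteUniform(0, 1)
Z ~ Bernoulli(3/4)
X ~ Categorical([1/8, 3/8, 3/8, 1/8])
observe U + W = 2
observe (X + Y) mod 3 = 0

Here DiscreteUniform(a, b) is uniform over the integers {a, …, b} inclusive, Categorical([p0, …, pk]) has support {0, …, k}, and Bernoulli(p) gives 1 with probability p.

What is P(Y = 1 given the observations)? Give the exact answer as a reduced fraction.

P(Y = 1 | obs) = 3/5

Enumerate traces; 54 have nonzero weight after conditioning:
  (W=0, U=2, V=0, Y=0, Z=0, X=0) weight 1/1440
  (W=0, U=2, V=0, Y=0, Z=0, X=3) weight 1/1440
  (W=0, U=2, V=0, Y=0, Z=1, X=0) weight 1/480
  (W=0, U=2, V=0, Y=0, Z=1, X=3) weight 1/480
  (W=0, U=2, V=0, Y=1, Z=0, X=2) weight 1/480
  (W=0, U=2, V=0, Y=1, Z=1, X=2) weight 1/160
  (W=0, U=2, V=1, Y=0, Z=0, X=0) weight 1/1440
  (W=0, U=2, V=1, Y=0, Z=0, X=3) weight 1/1440
  … 46 more
Group by Y:
  weight(Y=0) = 41/960
  weight(Y=1) = 41/640
Total weight = 41/960 + 41/640 = 41/384
P(Y=0 | obs) = 41/960 / 41/384 = 2/5
P(Y=1 | obs) = 41/640 / 41/384 = 3/5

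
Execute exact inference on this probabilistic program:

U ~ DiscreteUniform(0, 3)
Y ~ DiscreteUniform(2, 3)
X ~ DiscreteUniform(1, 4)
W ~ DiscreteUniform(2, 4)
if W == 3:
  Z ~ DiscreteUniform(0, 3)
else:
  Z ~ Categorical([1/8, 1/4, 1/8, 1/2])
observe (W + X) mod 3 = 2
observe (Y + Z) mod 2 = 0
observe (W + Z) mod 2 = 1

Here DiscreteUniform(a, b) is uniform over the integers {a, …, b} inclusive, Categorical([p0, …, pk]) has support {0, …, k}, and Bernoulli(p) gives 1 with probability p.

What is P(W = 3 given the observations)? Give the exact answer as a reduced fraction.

P(W = 3 | obs) = 2/11

Enumerate traces; 32 have nonzero weight after conditioning:
  (U=0, Y=2, X=2, W=3, Z=0) weight 1/384
  (U=0, Y=2, X=2, W=3, Z=2) weight 1/384
  (U=0, Y=3, X=1, W=4, Z=1) weight 1/384
  (U=0, Y=3, X=1, W=4, Z=3) weight 1/192
  (U=0, Y=3, X=3, W=2, Z=1) weight 1/384
  (U=0, Y=3, X=3, W=2, Z=3) weight 1/192
  (U=0, Y=3, X=4, W=4, Z=1) weight 1/384
  (U=0, Y=3, X=4, W=4, Z=3) weight 1/192
  … 24 more
Group by W:
  weight(W=2) = 1/32
  weight(W=3) = 1/48
  weight(W=4) = 1/16
Total weight = 1/32 + 1/48 + 1/16 = 11/96
P(W=2 | obs) = 1/32 / 11/96 = 3/11
P(W=3 | obs) = 1/48 / 11/96 = 2/11
P(W=4 | obs) = 1/16 / 11/96 = 6/11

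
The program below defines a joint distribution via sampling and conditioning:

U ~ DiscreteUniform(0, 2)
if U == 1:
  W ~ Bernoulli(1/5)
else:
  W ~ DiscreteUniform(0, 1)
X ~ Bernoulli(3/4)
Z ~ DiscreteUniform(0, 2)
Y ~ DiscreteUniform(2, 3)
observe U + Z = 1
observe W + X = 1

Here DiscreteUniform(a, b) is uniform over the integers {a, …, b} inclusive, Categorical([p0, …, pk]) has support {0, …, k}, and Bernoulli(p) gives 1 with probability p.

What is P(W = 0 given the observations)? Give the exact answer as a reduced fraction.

P(W = 0 | obs) = 39/46

Enumerate traces; 8 have nonzero weight after conditioning:
  (U=0, W=0, X=1, Z=1, Y=2) weight 1/48
  (U=0, W=0, X=1, Z=1, Y=3) weight 1/48
  (U=0, W=1, X=0, Z=1, Y=2) weight 1/144
  (U=0, W=1, X=0, Z=1, Y=3) weight 1/144
  (U=1, W=0, X=1, Z=0, Y=2) weight 1/30
  (U=1, W=0, X=1, Z=0, Y=3) weight 1/30
  (U=1, W=1, X=0, Z=0, Y=2) weight 1/360
  (U=1, W=1, X=0, Z=0, Y=3) weight 1/360
Group by W:
  weight(W=0) = 13/120
  weight(W=1) = 7/360
Total weight = 13/120 + 7/360 = 23/180
P(W=0 | obs) = 13/120 / 23/180 = 39/46
P(W=1 | obs) = 7/360 / 23/180 = 7/46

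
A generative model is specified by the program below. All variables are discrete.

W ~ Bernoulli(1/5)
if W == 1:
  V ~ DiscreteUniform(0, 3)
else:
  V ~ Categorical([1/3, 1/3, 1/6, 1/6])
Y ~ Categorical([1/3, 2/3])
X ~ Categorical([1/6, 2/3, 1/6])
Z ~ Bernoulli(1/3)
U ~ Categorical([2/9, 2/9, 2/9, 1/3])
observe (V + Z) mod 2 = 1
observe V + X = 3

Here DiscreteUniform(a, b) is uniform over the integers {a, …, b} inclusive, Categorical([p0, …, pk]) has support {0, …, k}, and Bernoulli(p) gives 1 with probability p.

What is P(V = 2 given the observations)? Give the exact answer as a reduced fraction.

P(V = 2 | obs) = 11/26

Enumerate traces; 48 have nonzero weight after conditioning:
  (W=0, V=1, Y=0, X=2, Z=0, U=0) weight 8/3645
  (W=0, V=1, Y=0, X=2, Z=0, U=1) weight 8/3645
  (W=0, V=1, Y=0, X=2, Z=0, U=2) weight 8/3645
  (W=0, V=1, Y=0, X=2, Z=0, U=3) weight 4/1215
  (W=0, V=1, Y=1, X=2, Z=0, U=0) weight 16/3645
  (W=0, V=1, Y=1, X=2, Z=0, U=1) weight 16/3645
  (W=0, V=1, Y=1, X=2, Z=0, U=2) weight 16/3645
  (W=0, V=1, Y=1, X=2, Z=0, U=3) weight 8/1215
  (W=0, V=2, Y=0, X=1, Z=1, U=0) weight 8/3645
  (W=0, V=3, Y=0, X=0, Z=0, U=0) weight 4/3645
  … 38 more
Group by V:
  weight(V=1) = 19/540
  weight(V=2) = 11/270
  weight(V=3) = 11/540
Total weight = 19/540 + 11/270 + 11/540 = 13/135
P(V=1 | obs) = 19/540 / 13/135 = 19/52
P(V=2 | obs) = 11/270 / 13/135 = 11/26
P(V=3 | obs) = 11/540 / 13/135 = 11/52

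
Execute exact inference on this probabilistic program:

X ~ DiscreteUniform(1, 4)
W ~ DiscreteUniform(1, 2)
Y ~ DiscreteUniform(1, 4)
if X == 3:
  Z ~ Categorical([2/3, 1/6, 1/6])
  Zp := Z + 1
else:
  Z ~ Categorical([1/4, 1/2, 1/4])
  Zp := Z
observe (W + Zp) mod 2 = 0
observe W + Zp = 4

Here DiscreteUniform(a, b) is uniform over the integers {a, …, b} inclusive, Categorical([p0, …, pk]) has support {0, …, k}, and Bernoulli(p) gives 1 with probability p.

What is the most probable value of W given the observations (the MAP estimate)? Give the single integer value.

Enumerate traces; 20 have nonzero weight after conditioning:
  (X=1, W=2, Y=1, Z=2) weight 1/128
  (X=1, W=2, Y=2, Z=2) weight 1/128
  (X=1, W=2, Y=3, Z=2) weight 1/128
  (X=1, W=2, Y=4, Z=2) weight 1/128
  (X=2, W=2, Y=1, Z=2) weight 1/128
  (X=2, W=2, Y=2, Z=2) weight 1/128
  (X=2, W=2, Y=3, Z=2) weight 1/128
  (X=2, W=2, Y=4, Z=2) weight 1/128
  (X=3, W=1, Y=1, Z=2) weight 1/192
  … 11 more
Group by W:
  weight(W=1) = 1/48
  weight(W=2) = 11/96
Total weight = 1/48 + 11/96 = 13/96
P(W=1 | obs) = 1/48 / 13/96 = 2/13
P(W=2 | obs) = 11/96 / 13/96 = 11/13
argmax = 2

argmax_v P(W = v | obs) = 2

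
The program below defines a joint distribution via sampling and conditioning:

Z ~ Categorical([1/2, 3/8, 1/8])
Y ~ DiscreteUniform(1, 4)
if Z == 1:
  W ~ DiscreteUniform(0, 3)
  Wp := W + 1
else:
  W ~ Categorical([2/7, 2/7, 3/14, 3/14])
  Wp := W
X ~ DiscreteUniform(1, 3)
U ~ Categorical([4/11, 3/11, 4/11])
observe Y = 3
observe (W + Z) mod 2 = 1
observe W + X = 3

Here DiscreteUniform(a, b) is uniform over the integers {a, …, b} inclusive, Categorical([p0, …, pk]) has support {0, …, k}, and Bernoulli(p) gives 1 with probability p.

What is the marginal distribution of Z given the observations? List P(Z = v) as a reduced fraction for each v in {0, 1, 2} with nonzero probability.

P(Z=0) = 16/41, P(Z=1) = 21/41, P(Z=2) = 4/41

Enumerate traces; 12 have nonzero weight after conditioning:
  (Z=0, Y=3, W=1, X=2, U=0) weight 1/231
  (Z=0, Y=3, W=1, X=2, U=1) weight 1/308
  (Z=0, Y=3, W=1, X=2, U=2) weight 1/231
  (Z=1, Y=3, W=0, X=3, U=0) weight 1/352
  (Z=1, Y=3, W=0, X=3, U=1) weight 3/1408
  (Z=1, Y=3, W=0, X=3, U=2) weight 1/352
  (Z=1, Y=3, W=2, X=1, U=0) weight 1/352
  (Z=1, Y=3, W=2, X=1, U=1) weight 3/1408
  (Z=2, Y=3, W=1, X=2, U=0) weight 1/924
  … 3 more
Group by Z:
  weight(Z=0) = 1/84
  weight(Z=1) = 1/64
  weight(Z=2) = 1/336
Total weight = 1/84 + 1/64 + 1/336 = 41/1344
P(Z=0 | obs) = 1/84 / 41/1344 = 16/41
P(Z=1 | obs) = 1/64 / 41/1344 = 21/41
P(Z=2 | obs) = 1/336 / 41/1344 = 4/41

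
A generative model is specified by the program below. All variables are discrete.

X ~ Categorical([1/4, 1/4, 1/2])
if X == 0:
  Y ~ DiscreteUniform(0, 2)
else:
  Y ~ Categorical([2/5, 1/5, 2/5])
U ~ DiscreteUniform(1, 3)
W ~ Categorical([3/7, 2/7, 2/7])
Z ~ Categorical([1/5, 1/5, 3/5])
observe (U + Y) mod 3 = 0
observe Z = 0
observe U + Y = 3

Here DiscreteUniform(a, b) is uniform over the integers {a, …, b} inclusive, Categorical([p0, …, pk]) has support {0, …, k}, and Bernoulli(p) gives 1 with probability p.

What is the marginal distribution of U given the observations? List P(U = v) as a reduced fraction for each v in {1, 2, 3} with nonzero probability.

Enumerate traces; 27 have nonzero weight after conditioning:
  (X=0, Y=0, U=3, W=0, Z=0) weight 1/420
  (X=0, Y=0, U=3, W=1, Z=0) weight 1/630
  (X=0, Y=0, U=3, W=2, Z=0) weight 1/630
  (X=0, Y=1, U=2, W=0, Z=0) weight 1/420
  (X=0, Y=1, U=2, W=1, Z=0) weight 1/630
  (X=0, Y=1, U=2, W=2, Z=0) weight 1/630
  (X=0, Y=2, U=1, W=0, Z=0) weight 1/420
  (X=0, Y=2, U=1, W=1, Z=0) weight 1/630
  … 19 more
Group by U:
  weight(U=1) = 23/900
  weight(U=2) = 7/450
  weight(U=3) = 23/900
Total weight = 23/900 + 7/450 + 23/900 = 1/15
P(U=1 | obs) = 23/900 / 1/15 = 23/60
P(U=2 | obs) = 7/450 / 1/15 = 7/30
P(U=3 | obs) = 23/900 / 1/15 = 23/60

P(U=1) = 23/60, P(U=2) = 7/30, P(U=3) = 23/60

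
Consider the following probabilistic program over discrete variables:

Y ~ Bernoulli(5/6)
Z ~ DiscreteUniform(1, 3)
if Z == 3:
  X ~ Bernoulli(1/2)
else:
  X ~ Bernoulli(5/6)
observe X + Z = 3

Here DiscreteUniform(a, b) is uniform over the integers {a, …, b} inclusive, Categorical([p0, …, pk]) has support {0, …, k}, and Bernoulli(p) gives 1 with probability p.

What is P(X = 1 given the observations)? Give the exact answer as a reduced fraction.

Enumerate traces; 4 have nonzero weight after conditioning:
  (Y=0, Z=2, X=1) weight 5/108
  (Y=0, Z=3, X=0) weight 1/36
  (Y=1, Z=2, X=1) weight 25/108
  (Y=1, Z=3, X=0) weight 5/36
Group by X:
  weight(X=0) = 1/6
  weight(X=1) = 5/18
Total weight = 1/6 + 5/18 = 4/9
P(X=0 | obs) = 1/6 / 4/9 = 3/8
P(X=1 | obs) = 5/18 / 4/9 = 5/8

P(X = 1 | obs) = 5/8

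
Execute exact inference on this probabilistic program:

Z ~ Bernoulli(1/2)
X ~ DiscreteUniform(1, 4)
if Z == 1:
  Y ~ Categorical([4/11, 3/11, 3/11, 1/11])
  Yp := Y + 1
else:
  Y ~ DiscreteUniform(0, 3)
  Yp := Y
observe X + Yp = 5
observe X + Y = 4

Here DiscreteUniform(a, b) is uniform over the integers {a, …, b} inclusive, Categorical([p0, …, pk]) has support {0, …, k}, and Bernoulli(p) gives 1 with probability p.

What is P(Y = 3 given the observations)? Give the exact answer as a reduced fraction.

Enumerate traces; 4 have nonzero weight after conditioning:
  (Z=1, X=1, Y=3) weight 1/88
  (Z=1, X=2, Y=2) weight 3/88
  (Z=1, X=3, Y=1) weight 3/88
  (Z=1, X=4, Y=0) weight 1/22
Group by Y:
  weight(Y=0) = 1/22
  weight(Y=1) = 3/88
  weight(Y=2) = 3/88
  weight(Y=3) = 1/88
Total weight = 1/22 + 3/88 + 3/88 + 1/88 = 1/8
P(Y=0 | obs) = 1/22 / 1/8 = 4/11
P(Y=1 | obs) = 3/88 / 1/8 = 3/11
P(Y=2 | obs) = 3/88 / 1/8 = 3/11
P(Y=3 | obs) = 1/88 / 1/8 = 1/11

P(Y = 3 | obs) = 1/11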